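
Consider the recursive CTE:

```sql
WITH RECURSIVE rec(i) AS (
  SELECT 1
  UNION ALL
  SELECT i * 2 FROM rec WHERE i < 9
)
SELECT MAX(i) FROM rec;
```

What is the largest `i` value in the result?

16

Base: i=1.
Iteration 1: 1 < 9 holds -> i = 1 * 2 = 2.
Iteration 2: 2 < 9 holds -> i = 2 * 2 = 4.
Iteration 3: 4 < 9 holds -> i = 4 * 2 = 8.
Iteration 4: 8 < 9 holds -> i = 8 * 2 = 16.
Iteration 5: 16 < 9 fails; recursion stops.
i values: 1, 2, 4, 8, 16; the maximum is 16.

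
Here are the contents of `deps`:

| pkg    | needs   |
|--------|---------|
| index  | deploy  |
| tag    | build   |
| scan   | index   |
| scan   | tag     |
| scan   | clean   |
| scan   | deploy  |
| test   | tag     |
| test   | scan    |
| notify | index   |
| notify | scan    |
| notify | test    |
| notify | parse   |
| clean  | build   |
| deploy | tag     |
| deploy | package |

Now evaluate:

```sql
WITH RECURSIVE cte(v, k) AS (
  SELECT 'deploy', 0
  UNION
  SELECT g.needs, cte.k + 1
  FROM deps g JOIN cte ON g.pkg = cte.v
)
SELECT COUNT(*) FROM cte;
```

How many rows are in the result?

4

Base: (deploy, k=0).
Iteration 1: edges from {deploy} -> (package, k=1), (tag, k=1).
Iteration 2: edges from {package,tag} -> (build, k=2).
Iteration 3: no outgoing edges from {build}; recursion stops.
Total rows emitted: 4.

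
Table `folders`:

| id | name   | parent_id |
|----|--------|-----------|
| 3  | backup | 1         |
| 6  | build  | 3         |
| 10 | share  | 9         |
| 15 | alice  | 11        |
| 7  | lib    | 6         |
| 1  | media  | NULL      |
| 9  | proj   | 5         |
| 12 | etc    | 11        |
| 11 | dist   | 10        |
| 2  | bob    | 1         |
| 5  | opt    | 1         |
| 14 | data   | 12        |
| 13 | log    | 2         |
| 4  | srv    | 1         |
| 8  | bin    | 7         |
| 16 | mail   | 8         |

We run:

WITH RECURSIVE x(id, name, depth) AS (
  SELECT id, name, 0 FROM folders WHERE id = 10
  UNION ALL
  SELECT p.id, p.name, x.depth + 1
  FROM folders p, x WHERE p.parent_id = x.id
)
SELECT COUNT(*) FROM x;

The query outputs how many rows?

5

Base: id=10 (share) at depth 0.
Iteration 1: rows with parent_id in {10} -> dist (id 11, depth 1).
Iteration 2: rows with parent_id in {11} -> etc (id 12, depth 2), alice (id 15, depth 2).
Iteration 3: rows with parent_id in {12,15} -> data (id 14, depth 3).
Iteration 4: no rows with parent_id in {14}; recursion stops.
Total rows emitted: 5.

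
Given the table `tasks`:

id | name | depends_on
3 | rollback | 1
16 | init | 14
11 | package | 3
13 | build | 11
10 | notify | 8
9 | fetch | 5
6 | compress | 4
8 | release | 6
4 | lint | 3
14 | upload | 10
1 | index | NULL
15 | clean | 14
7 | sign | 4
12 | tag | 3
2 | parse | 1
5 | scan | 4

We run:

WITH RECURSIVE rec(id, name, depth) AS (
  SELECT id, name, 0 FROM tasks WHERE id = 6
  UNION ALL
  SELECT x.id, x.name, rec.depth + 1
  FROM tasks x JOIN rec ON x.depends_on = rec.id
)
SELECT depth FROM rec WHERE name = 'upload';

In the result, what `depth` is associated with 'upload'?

Base: id=6 (compress) at depth 0.
Iteration 1: rows with depends_on in {6} -> release (id 8, depth 1).
Iteration 2: rows with depends_on in {8} -> notify (id 10, depth 2).
Iteration 3: rows with depends_on in {10} -> upload (id 14, depth 3).
Iteration 4: rows with depends_on in {14} -> clean (id 15, depth 4), init (id 16, depth 4).
Iteration 5: no rows with depends_on in {15,16}; recursion stops.

3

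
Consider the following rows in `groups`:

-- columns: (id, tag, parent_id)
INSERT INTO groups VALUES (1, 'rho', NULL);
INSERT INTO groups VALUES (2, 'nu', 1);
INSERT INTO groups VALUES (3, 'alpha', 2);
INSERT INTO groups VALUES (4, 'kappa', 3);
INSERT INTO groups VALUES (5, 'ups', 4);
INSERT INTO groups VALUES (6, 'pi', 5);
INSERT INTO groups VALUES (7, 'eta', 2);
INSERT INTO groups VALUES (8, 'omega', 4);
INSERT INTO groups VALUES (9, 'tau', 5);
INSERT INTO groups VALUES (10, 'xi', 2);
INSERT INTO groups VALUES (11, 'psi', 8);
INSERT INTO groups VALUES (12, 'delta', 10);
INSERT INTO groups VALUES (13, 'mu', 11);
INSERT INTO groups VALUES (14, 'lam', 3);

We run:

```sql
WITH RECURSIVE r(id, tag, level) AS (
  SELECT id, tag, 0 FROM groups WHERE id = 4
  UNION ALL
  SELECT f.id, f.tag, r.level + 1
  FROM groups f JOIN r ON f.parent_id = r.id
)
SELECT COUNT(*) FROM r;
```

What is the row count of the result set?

Base: id=4 (kappa) at level 0.
Iteration 1: rows with parent_id in {4} -> ups (id 5, level 1), omega (id 8, level 1).
Iteration 2: rows with parent_id in {5,8} -> pi (id 6, level 2), tau (id 9, level 2), psi (id 11, level 2).
Iteration 3: rows with parent_id in {6,9,11} -> mu (id 13, level 3).
Iteration 4: no rows with parent_id in {13}; recursion stops.
Total rows emitted: 7.

7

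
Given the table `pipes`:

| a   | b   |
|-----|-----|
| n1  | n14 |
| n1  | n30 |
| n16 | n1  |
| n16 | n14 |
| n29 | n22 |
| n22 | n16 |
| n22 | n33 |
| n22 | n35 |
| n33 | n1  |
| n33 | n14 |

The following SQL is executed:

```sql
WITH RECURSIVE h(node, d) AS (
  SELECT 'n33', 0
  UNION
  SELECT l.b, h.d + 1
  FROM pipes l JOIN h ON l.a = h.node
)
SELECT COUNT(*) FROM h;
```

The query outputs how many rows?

5

Base: (n33, d=0).
Iteration 1: edges from {n33} -> (n1, d=1), (n14, d=1).
Iteration 2: edges from {n1,n14} -> (n14, d=2), (n30, d=2).
Iteration 3: no outgoing edges from {n14,n30}; recursion stops.
Total rows emitted: 5.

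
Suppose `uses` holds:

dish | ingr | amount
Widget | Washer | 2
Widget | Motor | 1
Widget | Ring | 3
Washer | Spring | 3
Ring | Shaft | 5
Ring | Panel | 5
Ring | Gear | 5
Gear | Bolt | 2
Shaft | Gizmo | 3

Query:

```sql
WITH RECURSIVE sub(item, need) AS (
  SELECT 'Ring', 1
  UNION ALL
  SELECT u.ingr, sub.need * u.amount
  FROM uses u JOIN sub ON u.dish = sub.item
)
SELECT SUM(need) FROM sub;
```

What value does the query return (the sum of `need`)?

41

Base: (Ring, need=1).
Iteration 1: components of {Ring} -> Gear = 1*5 = 5, Panel = 1*5 = 5, Shaft = 1*5 = 5.
Iteration 2: components of {Gear,Panel,Shaft} -> Bolt = 5*2 = 10, Gizmo = 5*3 = 15.
Iteration 3: no further components; recursion stops.
SUM(need) = 1 + 5 + 5 + 5 + 15 + 10 = 41.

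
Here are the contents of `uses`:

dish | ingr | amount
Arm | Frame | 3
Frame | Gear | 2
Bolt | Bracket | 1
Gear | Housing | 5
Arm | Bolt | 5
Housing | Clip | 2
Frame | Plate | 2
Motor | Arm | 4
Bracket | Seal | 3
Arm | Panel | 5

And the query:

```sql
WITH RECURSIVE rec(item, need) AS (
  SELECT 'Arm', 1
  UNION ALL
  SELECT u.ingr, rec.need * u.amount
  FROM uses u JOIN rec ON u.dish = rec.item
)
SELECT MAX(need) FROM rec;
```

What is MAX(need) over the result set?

Base: (Arm, need=1).
Iteration 1: components of {Arm} -> Bolt = 1*5 = 5, Frame = 1*3 = 3, Panel = 1*5 = 5.
Iteration 2: components of {Bolt,Frame,Panel} -> Bracket = 5*1 = 5, Gear = 3*2 = 6, Plate = 3*2 = 6.
Iteration 3: components of {Bracket,Gear,Plate} -> Housing = 6*5 = 30, Seal = 5*3 = 15.
Iteration 4: components of {Housing,Seal} -> Clip = 30*2 = 60.
Iteration 5: no further components; recursion stops.
need values: 1, 5, 3, 5, 5, 6, 6, 15, 30, 60; the maximum is 60.

60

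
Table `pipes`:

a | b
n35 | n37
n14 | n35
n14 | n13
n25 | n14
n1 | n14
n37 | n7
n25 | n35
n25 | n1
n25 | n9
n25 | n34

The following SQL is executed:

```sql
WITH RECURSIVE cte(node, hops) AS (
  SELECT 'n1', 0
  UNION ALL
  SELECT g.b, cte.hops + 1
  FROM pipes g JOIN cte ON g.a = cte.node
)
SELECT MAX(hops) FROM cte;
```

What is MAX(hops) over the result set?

4

Base: (n1, hops=0).
Iteration 1: edges from {n1} -> (n14, hops=1).
Iteration 2: edges from {n14} -> (n13, hops=2), (n35, hops=2).
Iteration 3: edges from {n13,n35} -> (n37, hops=3).
Iteration 4: edges from {n37} -> (n7, hops=4).
Iteration 5: no outgoing edges from {n7}; recursion stops.
hops values: 0, 1, 2, 2, 3, 4; the maximum is 4.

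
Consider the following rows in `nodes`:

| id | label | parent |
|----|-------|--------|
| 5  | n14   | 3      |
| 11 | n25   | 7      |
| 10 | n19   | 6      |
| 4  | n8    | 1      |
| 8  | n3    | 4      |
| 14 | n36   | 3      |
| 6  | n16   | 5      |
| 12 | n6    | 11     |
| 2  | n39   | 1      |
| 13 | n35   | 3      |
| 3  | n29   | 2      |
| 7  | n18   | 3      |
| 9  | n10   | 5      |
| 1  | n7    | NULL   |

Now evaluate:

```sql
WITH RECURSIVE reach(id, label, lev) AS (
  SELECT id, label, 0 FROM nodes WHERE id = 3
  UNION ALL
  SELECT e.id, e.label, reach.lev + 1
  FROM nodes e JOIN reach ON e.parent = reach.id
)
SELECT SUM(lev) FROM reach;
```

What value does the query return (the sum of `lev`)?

16

Base: id=3 (n29) at lev 0.
Iteration 1: rows with parent in {3} -> n14 (id 5, lev 1), n18 (id 7, lev 1), n35 (id 13, lev 1), n36 (id 14, lev 1).
Iteration 2: rows with parent in {5,7,13,14} -> n16 (id 6, lev 2), n10 (id 9, lev 2), n25 (id 11, lev 2).
Iteration 3: rows with parent in {6,9,11} -> n19 (id 10, lev 3), n6 (id 12, lev 3).
Iteration 4: no rows with parent in {10,12}; recursion stops.
SUM(lev) = 0 + 1 + 1 + 1 + 1 + 2 + 2 + 2 + 3 + 3 = 16.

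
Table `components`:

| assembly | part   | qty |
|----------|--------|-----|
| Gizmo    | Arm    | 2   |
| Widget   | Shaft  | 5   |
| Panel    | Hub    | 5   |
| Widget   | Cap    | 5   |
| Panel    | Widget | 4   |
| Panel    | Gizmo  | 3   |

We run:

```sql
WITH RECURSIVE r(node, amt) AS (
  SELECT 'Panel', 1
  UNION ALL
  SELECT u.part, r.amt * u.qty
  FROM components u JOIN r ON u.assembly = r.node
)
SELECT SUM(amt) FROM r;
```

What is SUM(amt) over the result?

59

Base: (Panel, amt=1).
Iteration 1: components of {Panel} -> Gizmo = 1*3 = 3, Hub = 1*5 = 5, Widget = 1*4 = 4.
Iteration 2: components of {Gizmo,Hub,Widget} -> Arm = 3*2 = 6, Cap = 4*5 = 20, Shaft = 4*5 = 20.
Iteration 3: no further components; recursion stops.
SUM(amt) = 1 + 5 + 3 + 4 + 6 + 20 + 20 = 59.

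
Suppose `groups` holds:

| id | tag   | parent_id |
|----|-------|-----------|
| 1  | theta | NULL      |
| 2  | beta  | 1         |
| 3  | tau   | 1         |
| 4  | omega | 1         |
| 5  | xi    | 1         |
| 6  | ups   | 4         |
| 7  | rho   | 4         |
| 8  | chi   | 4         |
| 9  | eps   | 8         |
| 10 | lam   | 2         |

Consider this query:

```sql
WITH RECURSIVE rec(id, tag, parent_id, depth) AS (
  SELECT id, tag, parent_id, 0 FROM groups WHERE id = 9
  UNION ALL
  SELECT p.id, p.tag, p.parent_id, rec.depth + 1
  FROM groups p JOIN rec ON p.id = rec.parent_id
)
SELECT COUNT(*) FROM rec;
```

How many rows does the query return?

Base: id=9 (eps), parent_id=8, depth 0.
Iteration 1: join on id=8 -> chi (id 8, parent_id=4, depth 1).
Iteration 2: join on id=4 -> omega (id 4, parent_id=1, depth 2).
Iteration 3: join on id=1 -> theta (id 1, parent_id=NULL, depth 3).
Iteration 4: parent_id is NULL; no match; recursion stops.
Total rows emitted: 4.

4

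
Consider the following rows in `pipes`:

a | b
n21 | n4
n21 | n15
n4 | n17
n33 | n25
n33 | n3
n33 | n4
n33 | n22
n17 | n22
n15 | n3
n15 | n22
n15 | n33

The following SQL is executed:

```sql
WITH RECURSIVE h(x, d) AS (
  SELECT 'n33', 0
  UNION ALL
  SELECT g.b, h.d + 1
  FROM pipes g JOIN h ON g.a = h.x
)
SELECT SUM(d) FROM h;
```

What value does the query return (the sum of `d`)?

Base: (n33, d=0).
Iteration 1: edges from {n33} -> (n22, d=1), (n25, d=1), (n3, d=1), (n4, d=1).
Iteration 2: edges from {n22,n25,n3,n4} -> (n17, d=2).
Iteration 3: edges from {n17} -> (n22, d=3).
Iteration 4: no outgoing edges from {n22}; recursion stops.
SUM(d) = 0 + 1 + 1 + 1 + 1 + 2 + 3 = 9.

9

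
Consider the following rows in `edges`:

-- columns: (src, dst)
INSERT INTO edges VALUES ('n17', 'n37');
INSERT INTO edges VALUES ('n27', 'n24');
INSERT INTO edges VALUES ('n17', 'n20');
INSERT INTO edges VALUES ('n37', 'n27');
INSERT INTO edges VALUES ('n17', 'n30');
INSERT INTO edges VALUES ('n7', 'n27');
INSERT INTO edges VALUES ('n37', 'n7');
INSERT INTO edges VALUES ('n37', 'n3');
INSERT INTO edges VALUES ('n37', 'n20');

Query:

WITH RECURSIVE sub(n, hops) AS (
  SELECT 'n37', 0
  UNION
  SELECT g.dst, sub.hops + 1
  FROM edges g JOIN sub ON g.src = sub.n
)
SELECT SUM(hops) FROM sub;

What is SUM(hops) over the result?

Base: (n37, hops=0).
Iteration 1: edges from {n37} -> (n20, hops=1), (n27, hops=1), (n3, hops=1), (n7, hops=1).
Iteration 2: edges from {n20,n27,n3,n7} -> (n24, hops=2), (n27, hops=2).
Iteration 3: edges from {n24,n27} -> (n24, hops=3).
Iteration 4: no outgoing edges from {n24}; recursion stops.
SUM(hops) = 0 + 1 + 1 + 1 + 1 + 2 + 2 + 3 = 11.

11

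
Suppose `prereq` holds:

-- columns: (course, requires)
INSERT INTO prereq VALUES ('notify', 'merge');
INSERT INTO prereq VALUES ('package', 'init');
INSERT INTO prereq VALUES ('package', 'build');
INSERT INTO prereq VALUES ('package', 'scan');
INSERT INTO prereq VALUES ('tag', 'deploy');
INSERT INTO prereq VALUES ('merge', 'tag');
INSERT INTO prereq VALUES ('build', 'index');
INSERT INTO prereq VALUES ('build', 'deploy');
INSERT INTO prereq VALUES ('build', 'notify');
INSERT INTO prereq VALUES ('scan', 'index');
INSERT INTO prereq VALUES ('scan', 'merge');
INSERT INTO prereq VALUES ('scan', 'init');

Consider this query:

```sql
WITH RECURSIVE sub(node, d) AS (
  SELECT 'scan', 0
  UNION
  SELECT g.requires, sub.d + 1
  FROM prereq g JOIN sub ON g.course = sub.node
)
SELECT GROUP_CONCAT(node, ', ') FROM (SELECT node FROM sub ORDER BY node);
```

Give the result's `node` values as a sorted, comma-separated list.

deploy, index, init, merge, scan, tag

Base: (scan, d=0).
Iteration 1: edges from {scan} -> (index, d=1), (init, d=1), (merge, d=1).
Iteration 2: edges from {index,init,merge} -> (tag, d=2).
Iteration 3: edges from {tag} -> (deploy, d=3).
Iteration 4: no outgoing edges from {deploy}; recursion stops.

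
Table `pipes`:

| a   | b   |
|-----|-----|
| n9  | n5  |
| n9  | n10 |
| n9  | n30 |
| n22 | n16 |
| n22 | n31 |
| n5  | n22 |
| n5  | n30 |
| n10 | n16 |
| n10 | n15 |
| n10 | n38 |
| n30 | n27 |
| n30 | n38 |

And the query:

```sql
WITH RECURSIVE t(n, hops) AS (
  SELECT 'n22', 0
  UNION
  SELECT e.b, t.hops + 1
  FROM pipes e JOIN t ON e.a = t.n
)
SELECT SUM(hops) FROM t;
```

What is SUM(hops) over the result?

2

Base: (n22, hops=0).
Iteration 1: edges from {n22} -> (n16, hops=1), (n31, hops=1).
Iteration 2: no outgoing edges from {n16,n31}; recursion stops.
SUM(hops) = 0 + 1 + 1 = 2.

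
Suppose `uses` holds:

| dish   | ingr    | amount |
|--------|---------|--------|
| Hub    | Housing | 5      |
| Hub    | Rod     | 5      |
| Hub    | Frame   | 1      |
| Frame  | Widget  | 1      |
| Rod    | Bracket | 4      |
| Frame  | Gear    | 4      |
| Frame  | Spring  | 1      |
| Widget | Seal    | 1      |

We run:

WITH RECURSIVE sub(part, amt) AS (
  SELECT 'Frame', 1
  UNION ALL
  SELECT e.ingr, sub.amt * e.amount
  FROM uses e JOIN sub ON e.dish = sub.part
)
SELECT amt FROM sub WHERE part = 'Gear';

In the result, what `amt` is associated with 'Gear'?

Base: (Frame, amt=1).
Iteration 1: components of {Frame} -> Gear = 1*4 = 4, Spring = 1*1 = 1, Widget = 1*1 = 1.
Iteration 2: components of {Gear,Spring,Widget} -> Seal = 1*1 = 1.
Iteration 3: no further components; recursion stops.

4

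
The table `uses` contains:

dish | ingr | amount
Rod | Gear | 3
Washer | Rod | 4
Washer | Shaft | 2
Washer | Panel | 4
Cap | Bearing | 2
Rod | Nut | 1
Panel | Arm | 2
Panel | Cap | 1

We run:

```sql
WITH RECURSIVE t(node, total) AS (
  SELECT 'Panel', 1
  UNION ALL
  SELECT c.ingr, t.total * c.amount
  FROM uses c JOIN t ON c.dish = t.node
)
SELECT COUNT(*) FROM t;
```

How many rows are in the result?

4

Base: (Panel, total=1).
Iteration 1: components of {Panel} -> Arm = 1*2 = 2, Cap = 1*1 = 1.
Iteration 2: components of {Arm,Cap} -> Bearing = 1*2 = 2.
Iteration 3: no further components; recursion stops.
Total rows emitted: 4.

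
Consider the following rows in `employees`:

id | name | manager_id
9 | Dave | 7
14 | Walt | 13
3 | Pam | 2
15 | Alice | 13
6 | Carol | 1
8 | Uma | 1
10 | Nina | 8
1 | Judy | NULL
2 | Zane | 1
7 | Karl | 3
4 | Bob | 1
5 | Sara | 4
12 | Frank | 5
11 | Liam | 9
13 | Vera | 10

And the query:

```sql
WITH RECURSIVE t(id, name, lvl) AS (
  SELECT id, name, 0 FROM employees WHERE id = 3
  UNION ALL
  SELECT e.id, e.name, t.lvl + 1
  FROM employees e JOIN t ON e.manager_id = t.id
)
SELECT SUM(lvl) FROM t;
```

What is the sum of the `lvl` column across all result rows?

Base: id=3 (Pam) at lvl 0.
Iteration 1: rows with manager_id in {3} -> Karl (id 7, lvl 1).
Iteration 2: rows with manager_id in {7} -> Dave (id 9, lvl 2).
Iteration 3: rows with manager_id in {9} -> Liam (id 11, lvl 3).
Iteration 4: no rows with manager_id in {11}; recursion stops.
SUM(lvl) = 0 + 1 + 2 + 3 = 6.

6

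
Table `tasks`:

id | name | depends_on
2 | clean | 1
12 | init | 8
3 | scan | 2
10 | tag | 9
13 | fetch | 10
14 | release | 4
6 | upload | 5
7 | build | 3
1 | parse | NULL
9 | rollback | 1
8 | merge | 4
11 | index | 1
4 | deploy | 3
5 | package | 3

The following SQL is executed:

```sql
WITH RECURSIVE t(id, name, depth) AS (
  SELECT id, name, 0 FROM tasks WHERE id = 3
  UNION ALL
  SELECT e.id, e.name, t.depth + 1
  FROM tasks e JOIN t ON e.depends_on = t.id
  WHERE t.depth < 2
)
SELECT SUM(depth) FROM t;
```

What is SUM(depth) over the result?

Base: id=3 (scan) at depth 0.
Iteration 1: rows with depends_on in {3} -> deploy (id 4, depth 1), package (id 5, depth 1), build (id 7, depth 1).
Iteration 2: rows with depends_on in {4,5,7} -> upload (id 6, depth 2), merge (id 8, depth 2), release (id 14, depth 2).
Iteration 3: depth < 2 fails for all current rows; recursion stops.
SUM(depth) = 0 + 1 + 1 + 1 + 2 + 2 + 2 = 9.

9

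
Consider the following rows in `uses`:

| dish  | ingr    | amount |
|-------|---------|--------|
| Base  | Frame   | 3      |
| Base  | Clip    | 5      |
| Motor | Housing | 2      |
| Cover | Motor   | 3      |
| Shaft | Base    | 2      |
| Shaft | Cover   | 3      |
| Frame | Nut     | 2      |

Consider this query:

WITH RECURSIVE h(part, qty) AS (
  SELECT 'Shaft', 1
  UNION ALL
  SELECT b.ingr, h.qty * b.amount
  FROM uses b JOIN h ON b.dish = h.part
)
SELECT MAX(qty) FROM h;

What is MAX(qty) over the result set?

Base: (Shaft, qty=1).
Iteration 1: components of {Shaft} -> Base = 1*2 = 2, Cover = 1*3 = 3.
Iteration 2: components of {Base,Cover} -> Clip = 2*5 = 10, Frame = 2*3 = 6, Motor = 3*3 = 9.
Iteration 3: components of {Clip,Frame,Motor} -> Housing = 9*2 = 18, Nut = 6*2 = 12.
Iteration 4: no further components; recursion stops.
qty values: 1, 3, 2, 9, 6, 10, 18, 12; the maximum is 18.

18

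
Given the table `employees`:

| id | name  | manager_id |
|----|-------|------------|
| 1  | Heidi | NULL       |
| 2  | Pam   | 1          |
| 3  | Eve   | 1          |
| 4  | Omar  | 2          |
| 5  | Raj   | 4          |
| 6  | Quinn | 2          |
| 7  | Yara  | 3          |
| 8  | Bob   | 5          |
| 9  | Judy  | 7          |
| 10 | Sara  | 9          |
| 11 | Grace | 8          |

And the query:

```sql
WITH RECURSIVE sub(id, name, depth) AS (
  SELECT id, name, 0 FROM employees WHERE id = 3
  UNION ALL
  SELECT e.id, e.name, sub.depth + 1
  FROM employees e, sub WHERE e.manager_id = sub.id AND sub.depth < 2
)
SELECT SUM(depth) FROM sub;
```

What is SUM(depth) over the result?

Base: id=3 (Eve) at depth 0.
Iteration 1: rows with manager_id in {3} -> Yara (id 7, depth 1).
Iteration 2: rows with manager_id in {7} -> Judy (id 9, depth 2).
Iteration 3: depth < 2 fails for all current rows; recursion stops.
SUM(depth) = 0 + 1 + 2 = 3.

3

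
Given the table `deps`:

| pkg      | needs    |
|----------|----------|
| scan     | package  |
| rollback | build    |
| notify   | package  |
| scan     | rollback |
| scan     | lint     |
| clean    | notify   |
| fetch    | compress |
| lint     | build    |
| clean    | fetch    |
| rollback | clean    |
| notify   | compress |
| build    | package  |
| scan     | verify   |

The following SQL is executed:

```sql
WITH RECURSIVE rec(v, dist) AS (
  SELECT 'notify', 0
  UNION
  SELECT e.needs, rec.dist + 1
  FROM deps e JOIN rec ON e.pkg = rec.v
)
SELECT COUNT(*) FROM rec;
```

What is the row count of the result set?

3

Base: (notify, dist=0).
Iteration 1: edges from {notify} -> (compress, dist=1), (package, dist=1).
Iteration 2: no outgoing edges from {compress,package}; recursion stops.
Total rows emitted: 3.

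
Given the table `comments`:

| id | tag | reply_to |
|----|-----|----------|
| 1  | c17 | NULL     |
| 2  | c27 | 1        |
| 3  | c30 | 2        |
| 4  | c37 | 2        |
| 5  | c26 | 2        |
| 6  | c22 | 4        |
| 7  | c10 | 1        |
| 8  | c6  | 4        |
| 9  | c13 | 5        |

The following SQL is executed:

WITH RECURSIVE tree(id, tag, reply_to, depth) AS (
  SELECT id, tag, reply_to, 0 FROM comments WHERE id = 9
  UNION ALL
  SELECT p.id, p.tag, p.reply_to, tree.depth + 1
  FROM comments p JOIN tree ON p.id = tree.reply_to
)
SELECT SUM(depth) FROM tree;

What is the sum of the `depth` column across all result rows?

6

Base: id=9 (c13), reply_to=5, depth 0.
Iteration 1: join on id=5 -> c26 (id 5, reply_to=2, depth 1).
Iteration 2: join on id=2 -> c27 (id 2, reply_to=1, depth 2).
Iteration 3: join on id=1 -> c17 (id 1, reply_to=NULL, depth 3).
Iteration 4: reply_to is NULL; no match; recursion stops.
SUM(depth) = 0 + 1 + 2 + 3 = 6.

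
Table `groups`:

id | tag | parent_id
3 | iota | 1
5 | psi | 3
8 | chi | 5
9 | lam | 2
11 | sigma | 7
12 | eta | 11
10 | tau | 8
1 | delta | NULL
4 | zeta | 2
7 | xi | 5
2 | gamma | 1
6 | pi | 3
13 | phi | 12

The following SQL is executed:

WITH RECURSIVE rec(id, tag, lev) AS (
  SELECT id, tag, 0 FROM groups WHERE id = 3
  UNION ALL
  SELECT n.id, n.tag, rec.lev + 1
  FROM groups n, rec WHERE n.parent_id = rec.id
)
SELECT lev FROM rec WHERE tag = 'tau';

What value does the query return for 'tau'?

Base: id=3 (iota) at lev 0.
Iteration 1: rows with parent_id in {3} -> psi (id 5, lev 1), pi (id 6, lev 1).
Iteration 2: rows with parent_id in {5,6} -> xi (id 7, lev 2), chi (id 8, lev 2).
Iteration 3: rows with parent_id in {7,8} -> tau (id 10, lev 3), sigma (id 11, lev 3).
Iteration 4: rows with parent_id in {10,11} -> eta (id 12, lev 4).
Iteration 5: rows with parent_id in {12} -> phi (id 13, lev 5).
Iteration 6: no rows with parent_id in {13}; recursion stops.

3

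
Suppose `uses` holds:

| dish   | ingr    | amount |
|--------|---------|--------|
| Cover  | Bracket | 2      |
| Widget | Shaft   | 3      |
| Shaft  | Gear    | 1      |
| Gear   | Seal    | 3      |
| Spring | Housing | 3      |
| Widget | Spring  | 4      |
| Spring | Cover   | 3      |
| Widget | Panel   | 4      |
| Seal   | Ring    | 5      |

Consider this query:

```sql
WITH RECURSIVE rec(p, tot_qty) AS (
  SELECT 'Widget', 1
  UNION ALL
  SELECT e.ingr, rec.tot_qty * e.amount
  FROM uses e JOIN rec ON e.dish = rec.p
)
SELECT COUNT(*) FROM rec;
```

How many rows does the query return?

Base: (Widget, tot_qty=1).
Iteration 1: components of {Widget} -> Panel = 1*4 = 4, Shaft = 1*3 = 3, Spring = 1*4 = 4.
Iteration 2: components of {Panel,Shaft,Spring} -> Cover = 4*3 = 12, Gear = 3*1 = 3, Housing = 4*3 = 12.
Iteration 3: components of {Cover,Gear,Housing} -> Bracket = 12*2 = 24, Seal = 3*3 = 9.
Iteration 4: components of {Bracket,Seal} -> Ring = 9*5 = 45.
Iteration 5: no further components; recursion stops.
Total rows emitted: 10.

10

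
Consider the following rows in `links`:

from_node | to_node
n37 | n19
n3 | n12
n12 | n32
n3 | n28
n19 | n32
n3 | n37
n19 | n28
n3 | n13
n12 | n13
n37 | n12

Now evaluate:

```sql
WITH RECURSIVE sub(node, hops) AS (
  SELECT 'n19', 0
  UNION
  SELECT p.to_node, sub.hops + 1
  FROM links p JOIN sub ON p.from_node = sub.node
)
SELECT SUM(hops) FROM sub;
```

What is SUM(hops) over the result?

2

Base: (n19, hops=0).
Iteration 1: edges from {n19} -> (n28, hops=1), (n32, hops=1).
Iteration 2: no outgoing edges from {n28,n32}; recursion stops.
SUM(hops) = 0 + 1 + 1 = 2.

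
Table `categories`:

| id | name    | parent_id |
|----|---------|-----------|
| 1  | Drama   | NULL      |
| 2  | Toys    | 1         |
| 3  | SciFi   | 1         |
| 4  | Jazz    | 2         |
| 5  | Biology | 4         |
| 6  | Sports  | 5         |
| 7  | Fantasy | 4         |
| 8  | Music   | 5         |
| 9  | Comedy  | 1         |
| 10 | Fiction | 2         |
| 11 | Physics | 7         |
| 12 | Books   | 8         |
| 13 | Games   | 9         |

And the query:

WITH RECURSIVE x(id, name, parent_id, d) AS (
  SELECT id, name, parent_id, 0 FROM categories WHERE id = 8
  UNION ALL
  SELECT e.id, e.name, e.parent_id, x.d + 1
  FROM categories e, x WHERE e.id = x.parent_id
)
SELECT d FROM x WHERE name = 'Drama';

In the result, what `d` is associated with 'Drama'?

Base: id=8 (Music), parent_id=5, d 0.
Iteration 1: join on id=5 -> Biology (id 5, parent_id=4, d 1).
Iteration 2: join on id=4 -> Jazz (id 4, parent_id=2, d 2).
Iteration 3: join on id=2 -> Toys (id 2, parent_id=1, d 3).
Iteration 4: join on id=1 -> Drama (id 1, parent_id=NULL, d 4).
Iteration 5: parent_id is NULL; no match; recursion stops.

4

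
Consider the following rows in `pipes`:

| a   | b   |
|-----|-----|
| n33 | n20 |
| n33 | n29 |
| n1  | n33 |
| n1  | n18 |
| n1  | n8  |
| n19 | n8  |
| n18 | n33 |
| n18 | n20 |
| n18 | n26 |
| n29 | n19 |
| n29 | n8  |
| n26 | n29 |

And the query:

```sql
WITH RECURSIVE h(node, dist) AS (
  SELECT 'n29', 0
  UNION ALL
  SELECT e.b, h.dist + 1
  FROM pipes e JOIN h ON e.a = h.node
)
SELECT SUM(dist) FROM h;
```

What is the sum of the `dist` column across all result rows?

Base: (n29, dist=0).
Iteration 1: edges from {n29} -> (n19, dist=1), (n8, dist=1).
Iteration 2: edges from {n19,n8} -> (n8, dist=2).
Iteration 3: no outgoing edges from {n8}; recursion stops.
SUM(dist) = 0 + 1 + 1 + 2 = 4.

4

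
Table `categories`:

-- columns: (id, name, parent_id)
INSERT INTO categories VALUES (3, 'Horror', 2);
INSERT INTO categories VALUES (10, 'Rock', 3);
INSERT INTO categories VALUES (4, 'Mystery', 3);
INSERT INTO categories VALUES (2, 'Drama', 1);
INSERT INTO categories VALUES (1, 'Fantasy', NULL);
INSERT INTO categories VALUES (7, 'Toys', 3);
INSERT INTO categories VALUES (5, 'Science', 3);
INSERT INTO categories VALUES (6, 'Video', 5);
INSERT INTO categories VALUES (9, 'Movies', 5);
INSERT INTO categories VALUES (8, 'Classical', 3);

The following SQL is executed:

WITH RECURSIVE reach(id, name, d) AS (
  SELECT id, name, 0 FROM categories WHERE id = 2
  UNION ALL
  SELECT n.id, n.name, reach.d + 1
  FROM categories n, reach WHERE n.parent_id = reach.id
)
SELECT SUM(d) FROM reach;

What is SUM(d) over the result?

17

Base: id=2 (Drama) at d 0.
Iteration 1: rows with parent_id in {2} -> Horror (id 3, d 1).
Iteration 2: rows with parent_id in {3} -> Mystery (id 4, d 2), Science (id 5, d 2), Toys (id 7, d 2), Classical (id 8, d 2), Rock (id 10, d 2).
Iteration 3: rows with parent_id in {4,5,7,8,10} -> Video (id 6, d 3), Movies (id 9, d 3).
Iteration 4: no rows with parent_id in {6,9}; recursion stops.
SUM(d) = 0 + 1 + 2 + 2 + 2 + 2 + 2 + 3 + 3 = 17.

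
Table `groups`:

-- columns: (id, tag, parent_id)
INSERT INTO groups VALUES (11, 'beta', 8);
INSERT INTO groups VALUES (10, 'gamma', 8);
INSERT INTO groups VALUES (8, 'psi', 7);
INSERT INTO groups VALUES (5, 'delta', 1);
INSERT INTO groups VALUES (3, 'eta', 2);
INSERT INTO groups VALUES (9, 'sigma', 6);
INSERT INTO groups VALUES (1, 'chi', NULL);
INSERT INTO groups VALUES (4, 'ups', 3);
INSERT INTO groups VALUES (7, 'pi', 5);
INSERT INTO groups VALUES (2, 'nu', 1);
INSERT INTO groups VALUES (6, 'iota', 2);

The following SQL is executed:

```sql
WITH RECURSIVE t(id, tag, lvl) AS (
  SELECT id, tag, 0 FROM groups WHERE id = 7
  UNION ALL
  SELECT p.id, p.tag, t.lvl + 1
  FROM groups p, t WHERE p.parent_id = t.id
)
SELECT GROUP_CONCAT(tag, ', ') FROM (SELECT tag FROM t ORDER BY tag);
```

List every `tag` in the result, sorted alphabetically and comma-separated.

beta, gamma, pi, psi

Base: id=7 (pi) at lvl 0.
Iteration 1: rows with parent_id in {7} -> psi (id 8, lvl 1).
Iteration 2: rows with parent_id in {8} -> gamma (id 10, lvl 2), beta (id 11, lvl 2).
Iteration 3: no rows with parent_id in {10,11}; recursion stops.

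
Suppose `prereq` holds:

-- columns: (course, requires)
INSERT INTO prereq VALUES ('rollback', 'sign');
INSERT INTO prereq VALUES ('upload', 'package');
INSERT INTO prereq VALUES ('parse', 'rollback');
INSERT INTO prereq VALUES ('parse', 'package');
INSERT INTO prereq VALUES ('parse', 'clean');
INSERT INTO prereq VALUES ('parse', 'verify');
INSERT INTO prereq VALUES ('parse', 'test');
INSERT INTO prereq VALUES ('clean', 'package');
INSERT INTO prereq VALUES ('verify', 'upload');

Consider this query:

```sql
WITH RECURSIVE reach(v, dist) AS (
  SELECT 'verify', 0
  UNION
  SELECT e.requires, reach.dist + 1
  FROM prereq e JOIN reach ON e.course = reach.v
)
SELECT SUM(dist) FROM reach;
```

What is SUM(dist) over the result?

3

Base: (verify, dist=0).
Iteration 1: edges from {verify} -> (upload, dist=1).
Iteration 2: edges from {upload} -> (package, dist=2).
Iteration 3: no outgoing edges from {package}; recursion stops.
SUM(dist) = 0 + 1 + 2 = 3.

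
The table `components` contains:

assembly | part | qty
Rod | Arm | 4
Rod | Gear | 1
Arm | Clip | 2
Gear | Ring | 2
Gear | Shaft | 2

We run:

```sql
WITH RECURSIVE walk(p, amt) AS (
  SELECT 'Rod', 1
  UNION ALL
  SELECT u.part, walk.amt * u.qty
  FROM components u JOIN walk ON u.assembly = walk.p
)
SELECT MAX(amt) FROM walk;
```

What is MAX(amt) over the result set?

8

Base: (Rod, amt=1).
Iteration 1: components of {Rod} -> Arm = 1*4 = 4, Gear = 1*1 = 1.
Iteration 2: components of {Arm,Gear} -> Clip = 4*2 = 8, Ring = 1*2 = 2, Shaft = 1*2 = 2.
Iteration 3: no further components; recursion stops.
amt values: 1, 4, 1, 8, 2, 2; the maximum is 8.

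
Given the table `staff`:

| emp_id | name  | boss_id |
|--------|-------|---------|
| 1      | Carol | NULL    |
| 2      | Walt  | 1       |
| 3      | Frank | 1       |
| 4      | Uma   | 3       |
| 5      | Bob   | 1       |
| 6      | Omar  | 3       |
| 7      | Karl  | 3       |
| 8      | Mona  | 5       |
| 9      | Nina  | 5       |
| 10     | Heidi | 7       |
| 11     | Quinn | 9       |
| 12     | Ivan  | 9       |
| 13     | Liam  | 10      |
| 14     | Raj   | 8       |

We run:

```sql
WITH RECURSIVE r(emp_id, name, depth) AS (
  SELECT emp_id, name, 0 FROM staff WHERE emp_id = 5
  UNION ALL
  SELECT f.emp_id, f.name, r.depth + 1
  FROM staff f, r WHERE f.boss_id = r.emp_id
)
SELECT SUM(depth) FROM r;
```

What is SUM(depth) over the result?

Base: emp_id=5 (Bob) at depth 0.
Iteration 1: rows with boss_id in {5} -> Mona (id 8, depth 1), Nina (id 9, depth 1).
Iteration 2: rows with boss_id in {8,9} -> Quinn (id 11, depth 2), Ivan (id 12, depth 2), Raj (id 14, depth 2).
Iteration 3: no rows with boss_id in {11,12,14}; recursion stops.
SUM(depth) = 0 + 1 + 1 + 2 + 2 + 2 = 8.

8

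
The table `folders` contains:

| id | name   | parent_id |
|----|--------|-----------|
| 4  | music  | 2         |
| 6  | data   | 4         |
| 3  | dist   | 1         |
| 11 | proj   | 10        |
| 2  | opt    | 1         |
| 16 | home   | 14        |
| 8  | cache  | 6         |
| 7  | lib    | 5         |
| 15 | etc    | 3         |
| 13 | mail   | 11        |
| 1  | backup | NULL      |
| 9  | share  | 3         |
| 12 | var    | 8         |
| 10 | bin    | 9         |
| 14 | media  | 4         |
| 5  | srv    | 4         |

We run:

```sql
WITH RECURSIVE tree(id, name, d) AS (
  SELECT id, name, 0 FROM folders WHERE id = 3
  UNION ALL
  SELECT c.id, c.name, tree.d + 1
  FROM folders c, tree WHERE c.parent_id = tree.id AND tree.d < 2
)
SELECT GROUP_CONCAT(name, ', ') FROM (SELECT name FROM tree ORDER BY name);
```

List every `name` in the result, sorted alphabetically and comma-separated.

Base: id=3 (dist) at d 0.
Iteration 1: rows with parent_id in {3} -> share (id 9, d 1), etc (id 15, d 1).
Iteration 2: rows with parent_id in {9,15} -> bin (id 10, d 2).
Iteration 3: d < 2 fails for all current rows; recursion stops.

bin, dist, etc, share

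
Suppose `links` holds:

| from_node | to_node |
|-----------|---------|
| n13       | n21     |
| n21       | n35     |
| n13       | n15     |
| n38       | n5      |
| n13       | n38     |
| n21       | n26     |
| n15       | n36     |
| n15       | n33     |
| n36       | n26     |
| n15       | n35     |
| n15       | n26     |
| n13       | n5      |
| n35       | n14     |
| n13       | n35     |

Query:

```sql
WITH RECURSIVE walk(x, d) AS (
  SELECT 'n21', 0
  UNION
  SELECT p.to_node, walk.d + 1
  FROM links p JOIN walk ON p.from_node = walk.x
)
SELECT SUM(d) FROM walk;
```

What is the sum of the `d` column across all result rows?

4

Base: (n21, d=0).
Iteration 1: edges from {n21} -> (n26, d=1), (n35, d=1).
Iteration 2: edges from {n26,n35} -> (n14, d=2).
Iteration 3: no outgoing edges from {n14}; recursion stops.
SUM(d) = 0 + 1 + 1 + 2 = 4.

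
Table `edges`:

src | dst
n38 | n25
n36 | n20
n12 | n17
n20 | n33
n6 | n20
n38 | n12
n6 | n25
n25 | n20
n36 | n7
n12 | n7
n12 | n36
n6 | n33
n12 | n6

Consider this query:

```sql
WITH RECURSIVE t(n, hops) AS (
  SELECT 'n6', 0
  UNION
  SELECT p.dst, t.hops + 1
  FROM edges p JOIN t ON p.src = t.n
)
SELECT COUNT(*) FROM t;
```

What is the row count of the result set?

7

Base: (n6, hops=0).
Iteration 1: edges from {n6} -> (n20, hops=1), (n25, hops=1), (n33, hops=1).
Iteration 2: edges from {n20,n25,n33} -> (n20, hops=2), (n33, hops=2).
Iteration 3: edges from {n20,n33} -> (n33, hops=3).
Iteration 4: no outgoing edges from {n33}; recursion stops.
Total rows emitted: 7.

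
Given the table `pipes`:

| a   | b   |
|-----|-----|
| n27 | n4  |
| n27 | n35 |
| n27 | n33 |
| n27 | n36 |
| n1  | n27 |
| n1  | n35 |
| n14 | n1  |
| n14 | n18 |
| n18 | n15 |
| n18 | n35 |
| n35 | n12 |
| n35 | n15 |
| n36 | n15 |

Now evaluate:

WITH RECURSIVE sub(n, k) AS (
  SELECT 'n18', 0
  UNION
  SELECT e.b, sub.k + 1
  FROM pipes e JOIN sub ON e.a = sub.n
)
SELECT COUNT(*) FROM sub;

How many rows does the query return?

5

Base: (n18, k=0).
Iteration 1: edges from {n18} -> (n15, k=1), (n35, k=1).
Iteration 2: edges from {n15,n35} -> (n12, k=2), (n15, k=2).
Iteration 3: no outgoing edges from {n12,n15}; recursion stops.
Total rows emitted: 5.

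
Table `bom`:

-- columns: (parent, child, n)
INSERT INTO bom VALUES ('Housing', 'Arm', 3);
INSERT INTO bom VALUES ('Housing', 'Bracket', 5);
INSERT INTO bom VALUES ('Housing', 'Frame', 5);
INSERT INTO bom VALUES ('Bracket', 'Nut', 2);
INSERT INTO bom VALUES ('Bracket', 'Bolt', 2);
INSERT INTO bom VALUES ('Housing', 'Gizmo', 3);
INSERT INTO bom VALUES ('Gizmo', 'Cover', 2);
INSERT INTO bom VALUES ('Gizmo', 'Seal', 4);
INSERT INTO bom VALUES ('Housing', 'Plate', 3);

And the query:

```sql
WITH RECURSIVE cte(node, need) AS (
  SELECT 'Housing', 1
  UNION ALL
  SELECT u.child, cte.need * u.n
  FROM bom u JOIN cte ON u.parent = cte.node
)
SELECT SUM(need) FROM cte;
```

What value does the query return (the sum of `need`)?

Base: (Housing, need=1).
Iteration 1: components of {Housing} -> Arm = 1*3 = 3, Bracket = 1*5 = 5, Frame = 1*5 = 5, Gizmo = 1*3 = 3, Plate = 1*3 = 3.
Iteration 2: components of {Arm,Bracket,Frame,Gizmo,Plate} -> Bolt = 5*2 = 10, Cover = 3*2 = 6, Nut = 5*2 = 10, Seal = 3*4 = 12.
Iteration 3: no further components; recursion stops.
SUM(need) = 1 + 3 + 5 + 5 + 3 + 3 + 10 + 10 + 6 + 12 = 58.

58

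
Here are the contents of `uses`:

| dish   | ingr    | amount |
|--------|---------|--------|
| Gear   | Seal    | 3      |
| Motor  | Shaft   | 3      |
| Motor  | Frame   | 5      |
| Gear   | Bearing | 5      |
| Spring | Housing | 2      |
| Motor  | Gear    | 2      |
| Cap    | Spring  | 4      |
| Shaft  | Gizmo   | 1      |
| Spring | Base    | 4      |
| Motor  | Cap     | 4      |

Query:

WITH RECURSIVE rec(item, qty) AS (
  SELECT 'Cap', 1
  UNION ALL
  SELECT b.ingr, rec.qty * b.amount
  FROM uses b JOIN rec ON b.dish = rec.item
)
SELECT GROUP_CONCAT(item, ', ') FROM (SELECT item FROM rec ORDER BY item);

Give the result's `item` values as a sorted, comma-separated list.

Base: (Cap, qty=1).
Iteration 1: components of {Cap} -> Spring = 1*4 = 4.
Iteration 2: components of {Spring} -> Base = 4*4 = 16, Housing = 4*2 = 8.
Iteration 3: no further components; recursion stops.

Base, Cap, Housing, Spring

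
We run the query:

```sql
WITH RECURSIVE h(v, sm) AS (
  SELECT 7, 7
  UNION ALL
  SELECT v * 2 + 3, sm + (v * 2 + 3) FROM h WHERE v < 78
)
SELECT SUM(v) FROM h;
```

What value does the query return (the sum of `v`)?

295

Base: v=7, sm=7.
Iteration 1: 7 < 78 holds -> v = 7 * 2 + 3 = 17, sm = 7 + 17 = 24.
Iteration 2: 17 < 78 holds -> v = 17 * 2 + 3 = 37, sm = 24 + 37 = 61.
Iteration 3: 37 < 78 holds -> v = 37 * 2 + 3 = 77, sm = 61 + 77 = 138.
Iteration 4: 77 < 78 holds -> v = 77 * 2 + 3 = 157, sm = 138 + 157 = 295.
Iteration 5: 157 < 78 fails; recursion stops.
SUM(v) = 7 + 17 + 37 + 77 + 157 = 295.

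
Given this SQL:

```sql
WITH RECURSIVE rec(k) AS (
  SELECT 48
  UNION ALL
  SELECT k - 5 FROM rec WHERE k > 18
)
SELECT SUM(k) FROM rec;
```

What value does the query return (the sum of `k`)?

Base: k=48.
Iteration 1: 48 > 18 holds -> k = 48 - 5 = 43.
Iteration 2: 43 > 18 holds -> k = 43 - 5 = 38.
Iteration 3: 38 > 18 holds -> k = 38 - 5 = 33.
Iteration 4: 33 > 18 holds -> k = 33 - 5 = 28.
Iteration 5: 28 > 18 holds -> k = 28 - 5 = 23.
Iteration 6: 23 > 18 holds -> k = 23 - 5 = 18.
Iteration 7: 18 > 18 fails; recursion stops.
SUM(k) = 48 + 43 + 38 + 33 + 28 + 23 + 18 = 231.

231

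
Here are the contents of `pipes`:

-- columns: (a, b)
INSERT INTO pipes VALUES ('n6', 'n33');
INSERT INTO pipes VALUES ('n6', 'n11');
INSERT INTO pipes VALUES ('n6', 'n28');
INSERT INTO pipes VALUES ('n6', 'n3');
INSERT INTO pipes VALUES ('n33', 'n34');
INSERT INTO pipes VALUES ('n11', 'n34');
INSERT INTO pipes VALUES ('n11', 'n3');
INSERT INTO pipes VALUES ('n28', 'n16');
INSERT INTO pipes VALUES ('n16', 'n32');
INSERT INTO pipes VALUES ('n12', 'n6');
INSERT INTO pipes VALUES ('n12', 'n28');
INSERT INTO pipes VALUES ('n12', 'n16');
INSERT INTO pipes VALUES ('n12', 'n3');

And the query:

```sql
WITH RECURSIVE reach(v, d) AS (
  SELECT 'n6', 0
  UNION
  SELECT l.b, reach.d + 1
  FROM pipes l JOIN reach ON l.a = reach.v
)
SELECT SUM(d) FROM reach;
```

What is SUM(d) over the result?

Base: (n6, d=0).
Iteration 1: edges from {n6} -> (n11, d=1), (n28, d=1), (n3, d=1), (n33, d=1).
Iteration 2: edges from {n11,n28,n3,n33} -> (n16, d=2), (n3, d=2), (n34, d=2). [UNION drops 1 duplicate row(s)]
Iteration 3: edges from {n16,n3,n34} -> (n32, d=3).
Iteration 4: no outgoing edges from {n32}; recursion stops.
SUM(d) = 0 + 1 + 1 + 1 + 1 + 2 + 2 + 2 + 3 = 13.

13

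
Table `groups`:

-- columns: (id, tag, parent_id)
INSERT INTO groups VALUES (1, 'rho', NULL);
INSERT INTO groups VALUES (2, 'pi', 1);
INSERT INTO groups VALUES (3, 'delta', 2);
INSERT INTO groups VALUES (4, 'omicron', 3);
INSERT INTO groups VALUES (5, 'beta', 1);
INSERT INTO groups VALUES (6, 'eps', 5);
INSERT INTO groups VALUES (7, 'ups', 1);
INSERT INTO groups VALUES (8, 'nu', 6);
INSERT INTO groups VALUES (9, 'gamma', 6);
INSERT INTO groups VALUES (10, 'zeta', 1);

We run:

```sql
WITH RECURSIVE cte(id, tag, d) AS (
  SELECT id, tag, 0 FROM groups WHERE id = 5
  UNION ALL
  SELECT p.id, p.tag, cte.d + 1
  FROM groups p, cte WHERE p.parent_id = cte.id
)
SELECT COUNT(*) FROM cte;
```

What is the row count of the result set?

Base: id=5 (beta) at d 0.
Iteration 1: rows with parent_id in {5} -> eps (id 6, d 1).
Iteration 2: rows with parent_id in {6} -> nu (id 8, d 2), gamma (id 9, d 2).
Iteration 3: no rows with parent_id in {8,9}; recursion stops.
Total rows emitted: 4.

4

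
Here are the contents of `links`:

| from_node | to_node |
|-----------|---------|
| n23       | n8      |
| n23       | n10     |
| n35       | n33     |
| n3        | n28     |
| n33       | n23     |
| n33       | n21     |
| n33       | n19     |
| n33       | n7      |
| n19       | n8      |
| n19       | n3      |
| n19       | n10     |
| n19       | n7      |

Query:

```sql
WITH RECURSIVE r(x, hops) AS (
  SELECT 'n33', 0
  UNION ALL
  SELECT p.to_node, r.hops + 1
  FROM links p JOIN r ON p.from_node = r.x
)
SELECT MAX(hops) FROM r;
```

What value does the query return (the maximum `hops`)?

3

Base: (n33, hops=0).
Iteration 1: edges from {n33} -> (n19, hops=1), (n21, hops=1), (n23, hops=1), (n7, hops=1).
Iteration 2: edges from {n19,n21,n23,n7} -> (n10, hops=2) x2, (n3, hops=2), (n7, hops=2), (n8, hops=2) x2. [UNION ALL keeps all 6 new rows, including repeats]
Iteration 3: edges from {n10,n3,n7,n8} -> (n28, hops=3).
Iteration 4: no outgoing edges from {n28}; recursion stops.
hops values: 0, 1, 1, 1, 1, 2, 2, 2, 2, 2, 2, 3; the maximum is 3.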